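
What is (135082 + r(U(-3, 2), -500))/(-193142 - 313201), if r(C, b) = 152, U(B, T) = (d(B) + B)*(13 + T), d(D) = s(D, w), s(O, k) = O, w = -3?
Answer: -45078/168781 ≈ -0.26708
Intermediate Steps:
d(D) = D
U(B, T) = 2*B*(13 + T) (U(B, T) = (B + B)*(13 + T) = (2*B)*(13 + T) = 2*B*(13 + T))
(135082 + r(U(-3, 2), -500))/(-193142 - 313201) = (135082 + 152)/(-193142 - 313201) = 135234/(-506343) = 135234*(-1/506343) = -45078/168781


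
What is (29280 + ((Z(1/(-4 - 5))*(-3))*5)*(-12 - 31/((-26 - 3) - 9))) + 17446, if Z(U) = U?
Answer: 5324639/114 ≈ 46707.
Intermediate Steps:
(29280 + ((Z(1/(-4 - 5))*(-3))*5)*(-12 - 31/((-26 - 3) - 9))) + 17446 = (29280 + ((-3/(-4 - 5))*5)*(-12 - 31/((-26 - 3) - 9))) + 17446 = (29280 + ((-3/(-9))*5)*(-12 - 31/(-29 - 9))) + 17446 = (29280 + (-⅑*(-3)*5)*(-12 - 31/(-38))) + 17446 = (29280 + ((⅓)*5)*(-12 - 31*(-1/38))) + 17446 = (29280 + 5*(-12 + 31/38)/3) + 17446 = (29280 + (5/3)*(-425/38)) + 17446 = (29280 - 2125/114) + 17446 = 3335795/114 + 17446 = 5324639/114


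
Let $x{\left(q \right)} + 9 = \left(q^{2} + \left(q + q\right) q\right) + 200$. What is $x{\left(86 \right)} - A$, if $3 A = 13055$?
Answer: $\frac{54082}{3} \approx 18027.0$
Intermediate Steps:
$A = \frac{13055}{3}$ ($A = \frac{1}{3} \cdot 13055 = \frac{13055}{3} \approx 4351.7$)
$x{\left(q \right)} = 191 + 3 q^{2}$ ($x{\left(q \right)} = -9 + \left(\left(q^{2} + \left(q + q\right) q\right) + 200\right) = -9 + \left(\left(q^{2} + 2 q q\right) + 200\right) = -9 + \left(\left(q^{2} + 2 q^{2}\right) + 200\right) = -9 + \left(3 q^{2} + 200\right) = -9 + \left(200 + 3 q^{2}\right) = 191 + 3 q^{2}$)
$x{\left(86 \right)} - A = \left(191 + 3 \cdot 86^{2}\right) - \frac{13055}{3} = \left(191 + 3 \cdot 7396\right) - \frac{13055}{3} = \left(191 + 22188\right) - \frac{13055}{3} = 22379 - \frac{13055}{3} = \frac{54082}{3}$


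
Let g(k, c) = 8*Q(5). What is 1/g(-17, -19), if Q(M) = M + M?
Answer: 1/80 ≈ 0.012500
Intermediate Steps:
Q(M) = 2*M
g(k, c) = 80 (g(k, c) = 8*(2*5) = 8*10 = 80)
1/g(-17, -19) = 1/80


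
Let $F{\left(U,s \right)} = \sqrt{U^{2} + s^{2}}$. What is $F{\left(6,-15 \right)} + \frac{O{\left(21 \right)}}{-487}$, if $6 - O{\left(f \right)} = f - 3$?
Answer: $\frac{12}{487} + 3 \sqrt{29} \approx 16.18$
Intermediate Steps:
$O{\left(f \right)} = 9 - f$ ($O{\left(f \right)} = 6 - \left(f - 3\right) = 6 - \left(-3 + f\right) = 9 - f$)
$F{\left(6,-15 \right)} + \frac{O{\left(21 \right)}}{-487} = \sqrt{6^{2} + \left(-15\right)^{2}} + \frac{9 - 21}{-487} = \sqrt{36 + 225} + \left(9 - 21\right) \left(- \frac{1}{487}\right) = \sqrt{261} - - \frac{12}{487} = 3 \sqrt{29} + \frac{12}{487} = \frac{12}{487} + 3 \sqrt{29}$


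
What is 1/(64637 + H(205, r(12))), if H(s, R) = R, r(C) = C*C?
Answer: 1/64781 ≈ 1.5437e-5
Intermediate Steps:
r(C) = C²
1/(64637 + H(205, r(12))) = 1/(64637 + 12²) = 1/(64637 + 144) = 1/64781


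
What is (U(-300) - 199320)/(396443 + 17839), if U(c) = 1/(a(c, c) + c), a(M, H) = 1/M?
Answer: -2989833270/6214299047 ≈ -0.48112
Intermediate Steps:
U(c) = 1/(c + 1/c) (U(c) = 1/(1/c + c) = 1/(c + 1/c))
(U(-300) - 199320)/(396443 + 17839) = (-300/(1 + (-300)²) - 199320)/(396443 + 17839) = (-300/(1 + 90000) - 199320)/414282 = (-300/90001 - 199320)*(1/414282) = -17938999620/90001*1/414282 = -2989833270/6214299047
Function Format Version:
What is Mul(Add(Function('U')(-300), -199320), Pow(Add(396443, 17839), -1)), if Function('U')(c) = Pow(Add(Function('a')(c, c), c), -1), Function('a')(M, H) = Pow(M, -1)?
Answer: Rational(-2989833270, 6214299047) ≈ -0.48112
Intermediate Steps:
Function('U')(c) = Pow(Add(c, Pow(c, -1)), -1) (Function('U')(c) = Pow(Add(Pow(c, -1), c), -1) = Pow(Add(c, Pow(c, -1)), -1))
Mul(Add(Function('U')(-300), -199320), Pow(Add(396443, 17839), -1)) = Mul(Add(Mul(-300, Pow(Add(1, Pow(-300, 2)), -1)), -199320), Pow(Add(396443, 17839), -1)) = Mul(Add(Mul(-300, Pow(Add(1, 90000), -1)), -199320), Pow(414282, -1)) = Mul(Add(Mul(-300, Pow(90001, -1)), -199320), Rational(1, 414282)) = Mul(Add(Mul(-300, Rational(1, 90001)), -199320), Rational(1, 414282)) = Mul(Add(Rational(-300, 90001), -199320), Rational(1, 414282)) = Mul(Rational(-17938999620, 90001), Rational(1, 414282)) = Rational(-2989833270, 6214299047)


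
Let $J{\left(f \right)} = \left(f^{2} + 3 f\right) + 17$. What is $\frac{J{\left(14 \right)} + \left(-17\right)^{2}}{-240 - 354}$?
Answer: $- \frac{272}{297} \approx -0.91582$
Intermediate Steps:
$J{\left(f \right)} = 17 + f^{2} + 3 f$
$\frac{J{\left(14 \right)} + \left(-17\right)^{2}}{-240 - 354} = \frac{\left(17 + 14^{2} + 3 \cdot 14\right) + \left(-17\right)^{2}}{-240 - 354} = \frac{\left(17 + 196 + 42\right) + 289}{-594} = \left(255 + 289\right) \left(- \frac{1}{594}\right) = 544 \left(- \frac{1}{594}\right) = - \frac{272}{297}$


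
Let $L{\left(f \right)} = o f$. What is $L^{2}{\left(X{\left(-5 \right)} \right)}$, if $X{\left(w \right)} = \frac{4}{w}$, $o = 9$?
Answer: $\frac{1296}{25} \approx 51.84$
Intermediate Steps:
$L{\left(f \right)} = 9 f$
$L^{2}{\left(X{\left(-5 \right)} \right)} = \left(9 \frac{4}{-5}\right)^{2} = \left(9 \cdot 4 \left(- \frac{1}{5}\right)\right)^{2} = \left(9 \left(- \frac{4}{5}\right)\right)^{2} = \left(- \frac{36}{5}\right)^{2} = \frac{1296}{25}$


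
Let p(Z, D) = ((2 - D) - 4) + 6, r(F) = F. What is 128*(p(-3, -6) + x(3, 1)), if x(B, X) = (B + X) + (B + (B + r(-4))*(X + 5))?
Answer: 1408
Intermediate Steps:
p(Z, D) = 4 - D (p(Z, D) = (-2 - D) + 6 = 4 - D)
x(B, X) = X + 2*B + (-4 + B)*(5 + X) (x(B, X) = (B + X) + (B + (B - 4)*(X + 5)) = (B + X) + (B + (-4 + B)*(5 + X)) = X + 2*B + (-4 + B)*(5 + X))
128*(p(-3, -6) + x(3, 1)) = 128*((4 - 1*(-6)) + (-20 - 3*1 + 7*3 + 3*1)) = 128*((4 + 6) + (-20 - 3 + 21 + 3)) = 128*(10 + 1) = 128*11 = 1408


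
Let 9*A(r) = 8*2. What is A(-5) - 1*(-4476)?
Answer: 40300/9 ≈ 4477.8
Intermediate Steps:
A(r) = 16/9 (A(r) = (8*2)/9 = (⅑)*16 = 16/9)
A(-5) - 1*(-4476) = 16/9 - 1*(-4476) = 16/9 + 4476 = 40300/9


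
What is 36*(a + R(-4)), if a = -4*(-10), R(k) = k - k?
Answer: 1440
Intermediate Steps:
R(k) = 0
a = 40
36*(a + R(-4)) = 36*(40 + 0) = 36*40 = 1440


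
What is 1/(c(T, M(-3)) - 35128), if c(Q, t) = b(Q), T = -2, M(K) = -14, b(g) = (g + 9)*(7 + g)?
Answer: -1/35093 ≈ -2.8496e-5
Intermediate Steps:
b(g) = (7 + g)*(9 + g) (b(g) = (9 + g)*(7 + g) = (7 + g)*(9 + g))
c(Q, t) = 63 + Q² + 16*Q
1/(c(T, M(-3)) - 35128) = 1/((63 + (-2)² + 16*(-2)) - 35128) = 1/((63 + 4 - 32) - 35128) = 1/(35 - 35128) = 1/(-35093) = -1/35093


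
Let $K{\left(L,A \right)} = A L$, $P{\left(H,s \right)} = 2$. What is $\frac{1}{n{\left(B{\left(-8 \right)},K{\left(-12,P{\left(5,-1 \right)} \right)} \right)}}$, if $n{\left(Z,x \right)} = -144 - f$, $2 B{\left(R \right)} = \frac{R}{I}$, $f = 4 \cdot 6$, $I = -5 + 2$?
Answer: $- \frac{1}{168} \approx -0.0059524$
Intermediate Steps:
$I = -3$
$f = 24$
$B{\left(R \right)} = - \frac{R}{6}$ ($B{\left(R \right)} = \frac{R \frac{1}{-3}}{2} = \frac{R \left(- \frac{1}{3}\right)}{2} = \frac{\left(- \frac{1}{3}\right) R}{2} = - \frac{R}{6}$)
$n{\left(Z,x \right)} = -168$ ($n{\left(Z,x \right)} = -144 - 24 = -168$)
$\frac{1}{n{\left(B{\left(-8 \right)},K{\left(-12,P{\left(5,-1 \right)} \right)} \right)}} = \frac{1}{-168} = - \frac{1}{168}$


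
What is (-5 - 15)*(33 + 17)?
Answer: -1000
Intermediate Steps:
(-5 - 15)*(33 + 17) = -20*50 = -1000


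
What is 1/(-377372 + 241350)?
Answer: -1/136022 ≈ -7.3518e-6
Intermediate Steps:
1/(-377372 + 241350) = 1/(-136022) = -1/136022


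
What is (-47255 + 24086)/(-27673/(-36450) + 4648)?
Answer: -844510050/169447273 ≈ -4.9839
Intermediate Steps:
(-47255 + 24086)/(-27673/(-36450) + 4648) = -23169/(-27673*(-1/36450) + 4648) = -23169/(27673/36450 + 4648) = -23169/169447273/36450 = -23169*36450/169447273 = -844510050/169447273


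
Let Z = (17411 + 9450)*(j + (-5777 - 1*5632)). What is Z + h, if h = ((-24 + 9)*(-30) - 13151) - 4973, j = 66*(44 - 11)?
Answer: -247971565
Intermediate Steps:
j = 2178 (j = 66*33 = 2178)
h = -17674 (h = (-15*(-30) - 13151) - 4973 = (450 - 13151) - 4973 = -12701 - 4973 = -17674)
Z = -247953891 (Z = (17411 + 9450)*(2178 + (-5777 - 1*5632)) = 26861*(2178 + (-5777 - 5632)) = 26861*(2178 - 11409) = 26861*(-9231) = -247953891)
Z + h = -247953891 - 17674 = -247971565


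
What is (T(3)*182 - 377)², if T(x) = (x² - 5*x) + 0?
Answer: 2157961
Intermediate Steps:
T(x) = x² - 5*x
(T(3)*182 - 377)² = ((3*(-5 + 3))*182 - 377)² = ((3*(-2))*182 - 377)² = (-6*182 - 377)² = (-1092 - 377)² = (-1469)² = 2157961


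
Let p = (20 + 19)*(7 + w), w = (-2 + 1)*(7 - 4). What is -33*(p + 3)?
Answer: -5247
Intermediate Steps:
w = -3 (w = -1*3 = -3)
p = 156 (p = (20 + 19)*(7 - 3) = 39*4 = 156)
-33*(p + 3) = -33*(156 + 3) = -33*159 = -5247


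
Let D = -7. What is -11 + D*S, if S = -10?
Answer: 59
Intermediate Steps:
-11 + D*S = -11 - 7*(-10) = -11 + 70 = 59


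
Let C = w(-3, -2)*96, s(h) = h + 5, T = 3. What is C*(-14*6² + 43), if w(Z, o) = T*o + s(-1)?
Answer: 88512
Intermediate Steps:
s(h) = 5 + h
w(Z, o) = 4 + 3*o (w(Z, o) = 3*o + (5 - 1) = 3*o + 4 = 4 + 3*o)
C = -192 (C = (4 + 3*(-2))*96 = (4 - 6)*96 = -2*96 = -192)
C*(-14*6² + 43) = -192*(-14*6² + 43) = -192*(-14*36 + 43) = -192*(-504 + 43) = -192*(-461) = 88512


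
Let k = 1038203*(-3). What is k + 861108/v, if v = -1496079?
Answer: -1553233993073/498693 ≈ -3.1146e+6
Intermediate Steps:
k = -3114609
k + 861108/v = -3114609 + 861108/(-1496079) = -3114609 + 861108*(-1/1496079) = -3114609 - 287036/498693 = -1553233993073/498693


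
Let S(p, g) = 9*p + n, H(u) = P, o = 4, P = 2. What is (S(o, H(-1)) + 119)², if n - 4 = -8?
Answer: 22801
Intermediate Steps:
n = -4 (n = 4 - 8 = -4)
H(u) = 2
S(p, g) = -4 + 9*p (S(p, g) = 9*p - 4 = -4 + 9*p)
(S(o, H(-1)) + 119)² = ((-4 + 9*4) + 119)² = ((-4 + 36) + 119)² = (32 + 119)² = 151² = 22801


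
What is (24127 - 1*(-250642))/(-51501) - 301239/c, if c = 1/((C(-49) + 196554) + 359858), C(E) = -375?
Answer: -8626419037219112/51501 ≈ -1.6750e+11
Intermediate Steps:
c = 1/556037 (c = 1/((-375 + 196554) + 359858) = 1/(196179 + 359858) = 1/556037 ≈ 1.7984e-6)
(24127 - 1*(-250642))/(-51501) - 301239/c = (24127 - 1*(-250642))/(-51501) - 301239/1/556037 = (24127 + 250642)*(-1/51501) - 301239*556037 = 274769*(-1/51501) - 167500029843 = -274769/51501 - 167500029843 = -8626419037219112/51501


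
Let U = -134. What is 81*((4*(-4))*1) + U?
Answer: -1430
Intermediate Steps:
81*((4*(-4))*1) + U = 81*((4*(-4))*1) - 134 = 81*(-16*1) - 134 = 81*(-16) - 134 = -1296 - 134 = -1430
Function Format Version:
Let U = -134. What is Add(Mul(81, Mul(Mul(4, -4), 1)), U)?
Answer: -1430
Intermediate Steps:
Add(Mul(81, Mul(Mul(4, -4), 1)), U) = Add(Mul(81, Mul(Mul(4, -4), 1)), -134) = Add(Mul(81, Mul(-16, 1)), -134) = Add(Mul(81, -16), -134) = Add(-1296, -134) = -1430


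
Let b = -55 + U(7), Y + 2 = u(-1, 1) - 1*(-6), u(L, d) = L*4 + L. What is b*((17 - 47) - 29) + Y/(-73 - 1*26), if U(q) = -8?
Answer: 367984/99 ≈ 3717.0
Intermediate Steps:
u(L, d) = 5*L (u(L, d) = 4*L + L = 5*L)
Y = -1 (Y = -2 + (5*(-1) - 1*(-6)) = -2 + (-5 + 6) = -2 + 1 = -1)
b = -63 (b = -55 - 8 = -63)
b*((17 - 47) - 29) + Y/(-73 - 1*26) = -63*((17 - 47) - 29) - 1/(-73 - 1*26) = -63*(-30 - 29) - 1/(-73 - 26) = -63*(-59) - 1/(-99) = 3717 - 1*(-1/99) = 3717 + 1/99 = 367984/99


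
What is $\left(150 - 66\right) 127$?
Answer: $10668$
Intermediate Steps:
$\left(150 - 66\right) 127 = 84 \cdot 127 = 10668$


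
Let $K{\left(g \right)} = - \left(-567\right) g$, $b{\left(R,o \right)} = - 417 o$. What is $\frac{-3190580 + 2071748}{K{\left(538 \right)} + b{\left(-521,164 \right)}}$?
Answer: $- \frac{186472}{39443} \approx -4.7276$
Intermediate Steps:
$K{\left(g \right)} = 567 g$
$\frac{-3190580 + 2071748}{K{\left(538 \right)} + b{\left(-521,164 \right)}} = \frac{-3190580 + 2071748}{567 \cdot 538 - 68388} = - \frac{1118832}{305046 - 68388} = - \frac{1118832}{236658} = \left(-1118832\right) \frac{1}{236658} = - \frac{186472}{39443}$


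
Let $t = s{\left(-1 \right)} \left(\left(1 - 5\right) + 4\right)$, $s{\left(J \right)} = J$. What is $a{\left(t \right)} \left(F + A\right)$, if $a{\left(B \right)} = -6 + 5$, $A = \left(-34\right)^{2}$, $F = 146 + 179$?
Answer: $-1481$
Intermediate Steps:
$F = 325$
$t = 0$ ($t = - (\left(1 - 5\right) + 4) = - (-4 + 4) = \left(-1\right) 0 = 0$)
$A = 1156$
$a{\left(B \right)} = -1$
$a{\left(t \right)} \left(F + A\right) = - (325 + 1156) = \left(-1\right) 1481 = -1481$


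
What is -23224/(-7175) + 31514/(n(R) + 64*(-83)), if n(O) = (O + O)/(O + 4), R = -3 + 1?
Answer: -51350307/19063975 ≈ -2.6936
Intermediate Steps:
R = -2
n(O) = 2*O/(4 + O) (n(O) = (2*O)/(4 + O) = 2*O/(4 + O))
-23224/(-7175) + 31514/(n(R) + 64*(-83)) = -23224/(-7175) + 31514/(2*(-2)/(4 - 2) + 64*(-83)) = -23224*(-1/7175) + 31514/(2*(-2)/2 - 5312) = 23224/7175 + 31514/(2*(-2)*(1/2) - 5312) = 23224/7175 + 31514/(-2 - 5312) = 23224/7175 + 31514/(-5314) = 23224/7175 + 31514*(-1/5314) = 23224/7175 - 15757/2657 = -51350307/19063975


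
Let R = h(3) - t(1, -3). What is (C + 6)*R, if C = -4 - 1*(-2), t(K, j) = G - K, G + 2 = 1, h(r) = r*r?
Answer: 44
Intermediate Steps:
h(r) = r²
G = -1 (G = -2 + 1 = -1)
t(K, j) = -1 - K
C = -2 (C = -4 + 2 = -2)
R = 11 (R = 3² - (-1 - 1*1) = 9 - (-1 - 1) = 9 - 1*(-2) = 9 + 2 = 11)
(C + 6)*R = (-2 + 6)*11 = 4*11 = 44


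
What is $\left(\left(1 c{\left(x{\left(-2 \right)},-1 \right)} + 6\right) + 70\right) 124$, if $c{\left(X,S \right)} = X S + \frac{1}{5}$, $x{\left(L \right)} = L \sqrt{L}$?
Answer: $\frac{47244}{5} + 248 i \sqrt{2} \approx 9448.8 + 350.73 i$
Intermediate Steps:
$x{\left(L \right)} = L^{\frac{3}{2}}$
$c{\left(X,S \right)} = \frac{1}{5} + S X$ ($c{\left(X,S \right)} = S X + \frac{1}{5} = \frac{1}{5} + S X$)
$\left(\left(1 c{\left(x{\left(-2 \right)},-1 \right)} + 6\right) + 70\right) 124 = \left(\left(1 \left(\frac{1}{5} - \left(-2\right)^{\frac{3}{2}}\right) + 6\right) + 70\right) 124 = \left(\left(1 \left(\frac{1}{5} - - 2 i \sqrt{2}\right) + 6\right) + 70\right) 124 = \left(\left(1 \left(\frac{1}{5} + 2 i \sqrt{2}\right) + 6\right) + 70\right) 124 = \left(\left(\left(\frac{1}{5} + 2 i \sqrt{2}\right) + 6\right) + 70\right) 124 = \left(\left(\frac{31}{5} + 2 i \sqrt{2}\right) + 70\right) 124 = \left(\frac{381}{5} + 2 i \sqrt{2}\right) 124 = \frac{47244}{5} + 248 i \sqrt{2}$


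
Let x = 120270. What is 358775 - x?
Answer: 238505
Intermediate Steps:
358775 - x = 358775 - 1*120270 = 358775 - 120270 = 238505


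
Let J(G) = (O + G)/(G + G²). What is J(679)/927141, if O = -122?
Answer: 557/428079542520 ≈ 1.3012e-9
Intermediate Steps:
J(G) = (-122 + G)/(G + G²)
J(679)/927141 = ((-122 + 679)/(679*(1 + 679)))/927141 = ((1/679)*557/680)*(1/927141) = ((1/679)*(1/680)*557)*(1/927141) = (557/461720)*(1/927141) = 557/428079542520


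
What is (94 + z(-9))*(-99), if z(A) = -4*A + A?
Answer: -11979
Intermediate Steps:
z(A) = -3*A
(94 + z(-9))*(-99) = (94 - 3*(-9))*(-99) = (94 + 27)*(-99) = 121*(-99) = -11979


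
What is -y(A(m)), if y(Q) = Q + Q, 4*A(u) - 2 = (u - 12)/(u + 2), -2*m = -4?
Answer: ¼ ≈ 0.25000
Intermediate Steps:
m = 2 (m = -½*(-4) = 2)
A(u) = ½ + (-12 + u)/(4*(2 + u)) (A(u) = ½ + ((u - 12)/(u + 2))/4 = ½ + ((-12 + u)/(2 + u))/4 = ½ + (-12 + u)/(4*(2 + u)))
y(Q) = 2*Q
-y(A(m)) = -2*(-8 + 3*2)/(4*(2 + 2)) = -2*(¼)*(-8 + 6)/4 = -2*(¼)*(¼)*(-2) = -2*(-1)/8 = -1*(-¼) = ¼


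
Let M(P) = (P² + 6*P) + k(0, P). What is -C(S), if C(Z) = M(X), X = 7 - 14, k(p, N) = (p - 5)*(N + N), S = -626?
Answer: -77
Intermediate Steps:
k(p, N) = 2*N*(-5 + p) (k(p, N) = (-5 + p)*(2*N) = 2*N*(-5 + p))
X = -7
M(P) = P² - 4*P (M(P) = (P² + 6*P) + 2*P*(-5 + 0) = (P² + 6*P) + 2*P*(-5) = (P² + 6*P) - 10*P = P² - 4*P)
C(Z) = 77 (C(Z) = -7*(-4 - 7) = -7*(-11) = 77)
-C(S) = -1*77 = -77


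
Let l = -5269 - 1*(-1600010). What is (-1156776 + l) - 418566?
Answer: 19399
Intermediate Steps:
l = 1594741 (l = -5269 + 1600010 = 1594741)
(-1156776 + l) - 418566 = (-1156776 + 1594741) - 418566 = 437965 - 418566 = 19399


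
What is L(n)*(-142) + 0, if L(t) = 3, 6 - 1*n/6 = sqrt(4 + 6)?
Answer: -426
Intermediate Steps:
n = 36 - 6*sqrt(10) (n = 36 - 6*sqrt(4 + 6) = 36 - 6*sqrt(10) ≈ 17.026)
L(n)*(-142) + 0 = 3*(-142) + 0 = -426 + 0 = -426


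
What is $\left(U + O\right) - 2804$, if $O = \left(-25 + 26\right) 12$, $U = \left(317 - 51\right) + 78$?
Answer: $-2448$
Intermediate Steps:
$U = 344$ ($U = 266 + 78 = 344$)
$O = 12$ ($O = 1 \cdot 12 = 12$)
$\left(U + O\right) - 2804 = \left(344 + 12\right) - 2804 = 356 - 2804 = -2448$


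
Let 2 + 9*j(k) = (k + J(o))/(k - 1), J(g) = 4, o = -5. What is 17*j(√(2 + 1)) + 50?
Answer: 317/6 + 85*√3/18 ≈ 61.012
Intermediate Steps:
j(k) = -2/9 + (4 + k)/(9*(-1 + k)) (j(k) = -2/9 + ((k + 4)/(k - 1))/9 = -2/9 + ((4 + k)/(-1 + k))/9 = -2/9 + (4 + k)/(9*(-1 + k)))
17*j(√(2 + 1)) + 50 = 17*((6 - √(2 + 1))/(9*(-1 + √(2 + 1)))) + 50 = 17*((6 - √3)/(9*(-1 + √3))) + 50 = 17*(6 - √3)/(9*(-1 + √3)) + 50 = 50 + 17*(6 - √3)/(9*(-1 + √3))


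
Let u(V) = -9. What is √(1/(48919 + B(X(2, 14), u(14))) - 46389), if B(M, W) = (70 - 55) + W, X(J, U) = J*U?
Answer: 16*I*√17349889178/9785 ≈ 215.38*I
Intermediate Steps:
B(M, W) = 15 + W
√(1/(48919 + B(X(2, 14), u(14))) - 46389) = √(1/(48919 + (15 - 9)) - 46389) = √(1/(48919 + 6) - 46389) = √(1/48925 - 46389) = √(-2269581824/48925) = 16*I*√17349889178/9785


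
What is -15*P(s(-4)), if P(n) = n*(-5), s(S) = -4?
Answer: -300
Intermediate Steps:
P(n) = -5*n
-15*P(s(-4)) = -(-75)*(-4) = -15*20 = -300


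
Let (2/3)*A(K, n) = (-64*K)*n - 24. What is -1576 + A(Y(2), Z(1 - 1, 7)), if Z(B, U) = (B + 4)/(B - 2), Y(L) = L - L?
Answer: -1612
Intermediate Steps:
Y(L) = 0
Z(B, U) = (4 + B)/(-2 + B)
A(K, n) = -36 - 96*K*n (A(K, n) = 3*((-64*K)*n - 24)/2 = 3*(-64*K*n - 24)/2 = 3*(-24 - 64*K*n)/2 = -36 - 96*K*n)
-1576 + A(Y(2), Z(1 - 1, 7)) = -1576 + (-36 - 96*0*(4 + (1 - 1))/(-2 + (1 - 1))) = -1576 + (-36 - 96*0*(4 + 0)/(-2 + 0)) = -1576 + (-36 - 96*0*4/(-2)) = -1576 + (-36 - 96*0*(-1/2*4)) = -1576 + (-36 - 96*0*(-2)) = -1576 + (-36 + 0) = -1576 - 36 = -1612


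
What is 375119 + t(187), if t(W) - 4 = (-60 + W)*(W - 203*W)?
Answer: -4422175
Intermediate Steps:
t(W) = 4 - 202*W*(-60 + W) (t(W) = 4 + (-60 + W)*(W - 203*W) = 4 + (-60 + W)*(-202*W) = 4 - 202*W*(-60 + W))
375119 + t(187) = 375119 + (4 - 202*187**2 + 12120*187) = 375119 + (4 - 202*34969 + 2266440) = 375119 + (4 - 7063738 + 2266440) = 375119 - 4797294 = -4422175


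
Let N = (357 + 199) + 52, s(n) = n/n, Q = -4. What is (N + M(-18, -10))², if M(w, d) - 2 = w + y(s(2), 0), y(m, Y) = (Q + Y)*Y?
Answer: 350464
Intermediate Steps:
s(n) = 1
y(m, Y) = Y*(-4 + Y) (y(m, Y) = (-4 + Y)*Y = Y*(-4 + Y))
M(w, d) = 2 + w (M(w, d) = 2 + (w + 0*(-4 + 0)) = 2 + (w + 0*(-4)) = 2 + (w + 0) = 2 + w)
N = 608 (N = 556 + 52 = 608)
(N + M(-18, -10))² = (608 + (2 - 18))² = (608 - 16)² = 592² = 350464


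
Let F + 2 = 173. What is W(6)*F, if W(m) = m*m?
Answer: 6156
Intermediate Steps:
F = 171 (F = -2 + 173 = 171)
W(m) = m²
W(6)*F = 6²*171 = 36*171 = 6156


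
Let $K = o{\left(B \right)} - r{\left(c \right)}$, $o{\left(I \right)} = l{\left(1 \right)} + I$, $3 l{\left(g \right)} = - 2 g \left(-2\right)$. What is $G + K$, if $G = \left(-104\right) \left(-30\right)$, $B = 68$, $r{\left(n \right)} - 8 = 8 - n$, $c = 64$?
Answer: $\frac{9712}{3} \approx 3237.3$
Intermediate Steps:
$r{\left(n \right)} = 16 - n$ ($r{\left(n \right)} = 8 - \left(-8 + n\right) = 16 - n$)
$l{\left(g \right)} = \frac{4 g}{3}$ ($l{\left(g \right)} = \frac{- 2 g \left(-2\right)}{3} = \frac{4 g}{3}$)
$o{\left(I \right)} = \frac{4}{3} + I$ ($o{\left(I \right)} = \frac{4}{3} \cdot 1 + I = \frac{4}{3} + I$)
$G = 3120$
$K = \frac{352}{3}$ ($K = \left(\frac{4}{3} + 68\right) - \left(16 - 64\right) = \frac{208}{3} - \left(16 - 64\right) = \frac{208}{3} - -48 = \frac{208}{3} + 48 = \frac{352}{3} \approx 117.33$)
$G + K = 3120 + \frac{352}{3} = \frac{9712}{3}$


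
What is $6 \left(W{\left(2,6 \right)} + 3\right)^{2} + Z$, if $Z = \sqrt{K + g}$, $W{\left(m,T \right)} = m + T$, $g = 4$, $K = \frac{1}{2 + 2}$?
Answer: $726 + \frac{\sqrt{17}}{2} \approx 728.06$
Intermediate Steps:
$K = \frac{1}{4} \approx 0.25$
$W{\left(m,T \right)} = T + m$
$Z = \frac{\sqrt{17}}{2}$ ($Z = \sqrt{\frac{1}{4} + 4} = \sqrt{\frac{17}{4}} = \frac{\sqrt{17}}{2} \approx 2.0616$)
$6 \left(W{\left(2,6 \right)} + 3\right)^{2} + Z = 6 \left(\left(6 + 2\right) + 3\right)^{2} + \frac{\sqrt{17}}{2} = 6 \left(8 + 3\right)^{2} + \frac{\sqrt{17}}{2} = 6 \cdot 11^{2} + \frac{\sqrt{17}}{2} = 6 \cdot 121 + \frac{\sqrt{17}}{2} = 726 + \frac{\sqrt{17}}{2}$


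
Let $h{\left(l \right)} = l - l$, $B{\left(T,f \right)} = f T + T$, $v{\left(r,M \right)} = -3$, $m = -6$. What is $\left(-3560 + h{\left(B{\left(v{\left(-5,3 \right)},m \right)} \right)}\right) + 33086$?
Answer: $29526$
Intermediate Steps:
$B{\left(T,f \right)} = T + T f$ ($B{\left(T,f \right)} = T f + T = T + T f$)
$h{\left(l \right)} = 0$
$\left(-3560 + h{\left(B{\left(v{\left(-5,3 \right)},m \right)} \right)}\right) + 33086 = \left(-3560 + 0\right) + 33086 = -3560 + 33086 = 29526$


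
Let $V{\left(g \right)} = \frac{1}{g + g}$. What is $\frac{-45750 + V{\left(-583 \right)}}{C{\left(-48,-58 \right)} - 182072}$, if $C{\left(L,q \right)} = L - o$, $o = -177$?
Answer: $\frac{53344501}{212145538} \approx 0.25145$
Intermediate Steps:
$C{\left(L,q \right)} = 177 + L$ ($C{\left(L,q \right)} = L - -177 = L + 177 = 177 + L$)
$V{\left(g \right)} = \frac{1}{2 g}$
$\frac{-45750 + V{\left(-583 \right)}}{C{\left(-48,-58 \right)} - 182072} = \frac{-45750 + \frac{1}{2 \left(-583\right)}}{\left(177 - 48\right) - 182072} = \frac{-45750 + \frac{1}{2} \left(- \frac{1}{583}\right)}{129 - 182072} = \frac{-45750 - \frac{1}{1166}}{-181943} = \left(- \frac{53344501}{1166}\right) \left(- \frac{1}{181943}\right) = \frac{53344501}{212145538}$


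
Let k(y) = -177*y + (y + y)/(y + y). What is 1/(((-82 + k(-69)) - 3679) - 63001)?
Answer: -1/54548 ≈ -1.8332e-5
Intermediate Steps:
k(y) = 1 - 177*y (k(y) = -177*y + (2*y)/((2*y)) = -177*y + (2*y)*(1/(2*y)) = -177*y + 1 = 1 - 177*y)
1/(((-82 + k(-69)) - 3679) - 63001) = 1/(((-82 + (1 - 177*(-69))) - 3679) - 63001) = 1/(((-82 + (1 + 12213)) - 3679) - 63001) = 1/(((-82 + 12214) - 3679) - 63001) = 1/((12132 - 3679) - 63001) = 1/(8453 - 63001) = 1/(-54548) = -1/54548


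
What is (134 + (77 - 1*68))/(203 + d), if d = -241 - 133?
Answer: -143/171 ≈ -0.83626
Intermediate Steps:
d = -374
(134 + (77 - 1*68))/(203 + d) = (134 + (77 - 1*68))/(203 - 374) = (134 + (77 - 68))/(-171) = (134 + 9)*(-1/171) = 143*(-1/171) = -143/171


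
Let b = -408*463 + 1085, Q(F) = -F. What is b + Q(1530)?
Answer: -189349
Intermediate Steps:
b = -187819 (b = -188904 + 1085 = -187819)
b + Q(1530) = -187819 - 1*1530 = -187819 - 1530 = -189349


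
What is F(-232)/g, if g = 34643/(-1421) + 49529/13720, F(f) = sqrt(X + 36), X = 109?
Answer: -397880*sqrt(145)/8263699 ≈ -0.57978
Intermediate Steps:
F(f) = sqrt(145) (F(f) = sqrt(109 + 36) = sqrt(145))
g = -8263699/397880 (g = 34643*(-1/1421) + 49529*(1/13720) = -707/29 + 49529/13720 = -8263699/397880 ≈ -20.769)
F(-232)/g = sqrt(145)/(-8263699/397880) = sqrt(145)*(-397880/8263699) = -397880*sqrt(145)/8263699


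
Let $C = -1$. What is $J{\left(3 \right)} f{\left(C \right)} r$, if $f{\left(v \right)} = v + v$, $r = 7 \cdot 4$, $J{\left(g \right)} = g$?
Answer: $-168$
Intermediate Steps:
$r = 28$
$f{\left(v \right)} = 2 v$
$J{\left(3 \right)} f{\left(C \right)} r = 3 \cdot 2 \left(-1\right) 28 = 3 \left(-2\right) 28 = \left(-6\right) 28 = -168$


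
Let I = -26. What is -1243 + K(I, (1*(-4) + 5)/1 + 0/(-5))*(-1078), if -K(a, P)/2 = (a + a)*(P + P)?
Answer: -225467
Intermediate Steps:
K(a, P) = -8*P*a (K(a, P) = -2*(a + a)*(P + P) = -2*2*a*2*P = -8*P*a)
-1243 + K(I, (1*(-4) + 5)/1 + 0/(-5))*(-1078) = -1243 - 8*((1*(-4) + 5)/1 + 0/(-5))*(-26)*(-1078) = -1243 - 8*((-4 + 5)*1 + 0*(-⅕))*(-26)*(-1078) = -1243 - 8*(1*1 + 0)*(-26)*(-1078) = -1243 - 8*(1 + 0)*(-26)*(-1078) = -1243 - 8*1*(-26)*(-1078) = -1243 + 208*(-1078) = -1243 - 224224 = -225467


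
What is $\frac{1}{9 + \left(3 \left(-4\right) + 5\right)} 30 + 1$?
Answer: $16$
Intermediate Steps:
$\frac{1}{9 + \left(3 \left(-4\right) + 5\right)} 30 + 1 = \frac{1}{9 + \left(-12 + 5\right)} 30 + 1 = \frac{1}{9 - 7} \cdot 30 + 1 = \frac{1}{2} \cdot 30 + 1 = 15 + 1 = 16$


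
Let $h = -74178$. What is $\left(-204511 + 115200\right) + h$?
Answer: $-163489$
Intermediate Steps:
$\left(-204511 + 115200\right) + h = \left(-204511 + 115200\right) - 74178 = -89311 - 74178 = -163489$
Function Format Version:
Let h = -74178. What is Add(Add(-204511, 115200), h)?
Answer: -163489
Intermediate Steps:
Add(Add(-204511, 115200), h) = Add(Add(-204511, 115200), -74178) = Add(-89311, -74178) = -163489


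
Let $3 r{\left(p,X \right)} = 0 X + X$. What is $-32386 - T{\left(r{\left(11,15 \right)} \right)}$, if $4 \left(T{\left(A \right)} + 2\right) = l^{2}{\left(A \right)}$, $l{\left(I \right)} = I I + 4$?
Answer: $- \frac{130377}{4} \approx -32594.0$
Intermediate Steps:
$l{\left(I \right)} = 4 + I^{2}$ ($l{\left(I \right)} = I^{2} + 4 = 4 + I^{2}$)
$r{\left(p,X \right)} = \frac{X}{3}$ ($r{\left(p,X \right)} = \frac{0 X + X}{3} = \frac{0 + X}{3} = \frac{X}{3}$)
$T{\left(A \right)} = -2 + \frac{\left(4 + A^{2}\right)^{2}}{4}$
$-32386 - T{\left(r{\left(11,15 \right)} \right)} = -32386 - \left(-2 + \frac{\left(4 + \left(\frac{1}{3} \cdot 15\right)^{2}\right)^{2}}{4}\right) = -32386 - \left(-2 + \frac{\left(4 + 5^{2}\right)^{2}}{4}\right) = -32386 - \left(-2 + \frac{\left(4 + 25\right)^{2}}{4}\right) = -32386 - \left(-2 + \frac{29^{2}}{4}\right) = -32386 - \left(-2 + \frac{1}{4} \cdot 841\right) = -32386 - \left(-2 + \frac{841}{4}\right) = -32386 - \frac{833}{4} = - \frac{130377}{4}$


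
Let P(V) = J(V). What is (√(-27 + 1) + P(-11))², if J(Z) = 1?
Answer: (1 + I*√26)² ≈ -25.0 + 10.198*I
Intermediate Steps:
P(V) = 1
(√(-27 + 1) + P(-11))² = (√(-27 + 1) + 1)² = (√(-26) + 1)² = (I*√26 + 1)² = (1 + I*√26)²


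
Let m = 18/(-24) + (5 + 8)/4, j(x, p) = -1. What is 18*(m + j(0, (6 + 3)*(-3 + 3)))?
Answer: 27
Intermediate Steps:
m = 5/2 (m = 18*(-1/24) + 13*(¼) = -¾ + 13/4 = 5/2 ≈ 2.5000)
18*(m + j(0, (6 + 3)*(-3 + 3))) = 18*(5/2 - 1) = 18*(3/2) = 27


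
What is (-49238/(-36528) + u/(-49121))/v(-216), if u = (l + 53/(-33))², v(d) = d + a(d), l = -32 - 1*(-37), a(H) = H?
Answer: -438903125465/140686838354304 ≈ -0.0031197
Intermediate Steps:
l = 5 (l = -32 + 37 = 5)
v(d) = 2*d (v(d) = d + d = 2*d)
u = 12544/1089 (u = (5 + 53/(-33))² = (5 + 53*(-1/33))² = (5 - 53/33)² = (112/33)² = 12544/1089 ≈ 11.519)
(-49238/(-36528) + u/(-49121))/v(-216) = (-49238/(-36528) + (12544/1089)/(-49121))/((2*(-216))) = (-49238*(-1/36528) + (12544/1089)*(-1/49121))/(-432) = (24619/18264 - 12544/53492769)*(-1/432) = (438903125465/325663977672)*(-1/432) = -438903125465/140686838354304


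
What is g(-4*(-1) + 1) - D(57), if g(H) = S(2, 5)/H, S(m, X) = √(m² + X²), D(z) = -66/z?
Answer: 22/19 + √29/5 ≈ 2.2349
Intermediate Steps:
S(m, X) = √(X² + m²)
g(H) = √29/H (g(H) = √(5² + 2²)/H = √(25 + 4)/H = √29/H)
g(-4*(-1) + 1) - D(57) = √29/(-4*(-1) + 1) - (-66)/57 = √29/(4 + 1) - (-66)/57 = √29/5 - 1*(-22/19) = √29*(⅕) + 22/19 = √29/5 + 22/19 = 22/19 + √29/5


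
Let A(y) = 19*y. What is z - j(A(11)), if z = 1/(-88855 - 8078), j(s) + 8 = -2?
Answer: 969329/96933 ≈ 10.000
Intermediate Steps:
j(s) = -10 (j(s) = -8 - 2 = -10)
z = -1/96933 (z = 1/(-96933) = -1/96933 ≈ -1.0316e-5)
z - j(A(11)) = -1/96933 - 1*(-10) = -1/96933 + 10 = 969329/96933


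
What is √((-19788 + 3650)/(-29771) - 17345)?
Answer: I*√15372608844747/29771 ≈ 131.7*I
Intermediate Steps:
√((-19788 + 3650)/(-29771) - 17345) = √(-16138*(-1/29771) - 17345) = √(16138/29771 - 17345) = √(-516361857/29771) = I*√15372608844747/29771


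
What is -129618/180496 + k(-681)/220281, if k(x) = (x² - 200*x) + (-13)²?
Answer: 39884340911/19879919688 ≈ 2.0063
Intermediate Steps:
k(x) = 169 + x² - 200*x (k(x) = (x² - 200*x) + 169 = 169 + x² - 200*x)
-129618/180496 + k(-681)/220281 = -129618/180496 + (169 + (-681)² - 200*(-681))/220281 = -129618*1/180496 + (169 + 463761 + 136200)*(1/220281) = -64809/90248 + 600130*(1/220281) = -64809/90248 + 600130/220281 = 39884340911/19879919688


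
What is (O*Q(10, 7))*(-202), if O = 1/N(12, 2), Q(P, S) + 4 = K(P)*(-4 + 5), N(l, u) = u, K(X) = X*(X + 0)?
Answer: -9696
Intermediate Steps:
K(X) = X² (K(X) = X*X = X²)
Q(P, S) = -4 + P² (Q(P, S) = -4 + P²*(-4 + 5) = -4 + P²*1 = -4 + P²)
O = ½ (O = 1/2 = ½ ≈ 0.50000)
(O*Q(10, 7))*(-202) = ((-4 + 10²)/2)*(-202) = ((-4 + 100)/2)*(-202) = ((½)*96)*(-202) = 48*(-202) = -9696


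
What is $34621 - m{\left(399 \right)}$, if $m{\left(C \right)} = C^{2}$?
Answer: $-124580$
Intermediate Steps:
$34621 - m{\left(399 \right)} = 34621 - 399^{2} = 34621 - 159201 = -124580$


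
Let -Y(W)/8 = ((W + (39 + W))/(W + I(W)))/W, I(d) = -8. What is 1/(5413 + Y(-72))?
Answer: 48/259831 ≈ 0.00018474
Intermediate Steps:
Y(W) = -8*(39 + 2*W)/(W*(-8 + W)) (Y(W) = -8*(W + (39 + W))/(W - 8)/W = -8*(39 + 2*W)/(-8 + W)/W = -8*(39 + 2*W)/(W*(-8 + W)))
1/(5413 + Y(-72)) = 1/(5413 + 8*(-39 - 2*(-72))/(-72*(-8 - 72))) = 1/(5413 + 8*(-1/72)*(-39 + 144)/(-80)) = 1/(5413 + 8*(-1/72)*(-1/80)*105) = 1/(5413 + 7/48) = 1/(259831/48) = 48/259831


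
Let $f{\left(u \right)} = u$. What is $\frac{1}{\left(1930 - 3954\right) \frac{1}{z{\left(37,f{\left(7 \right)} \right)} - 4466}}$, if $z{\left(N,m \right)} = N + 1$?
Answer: $\frac{1107}{506} \approx 2.1877$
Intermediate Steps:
$z{\left(N,m \right)} = 1 + N$
$\frac{1}{\left(1930 - 3954\right) \frac{1}{z{\left(37,f{\left(7 \right)} \right)} - 4466}} = \frac{1}{\left(1930 - 3954\right) \frac{1}{\left(1 + 37\right) - 4466}} = \frac{1}{\left(-2024\right) \frac{1}{38 - 4466}} = \frac{1}{\left(-2024\right) \frac{1}{-4428}} = \frac{1}{\left(-2024\right) \left(- \frac{1}{4428}\right)} = \frac{1}{\frac{506}{1107}} = \frac{1107}{506}$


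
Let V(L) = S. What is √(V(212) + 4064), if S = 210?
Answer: √4274 ≈ 65.376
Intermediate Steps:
V(L) = 210
√(V(212) + 4064) = √(210 + 4064) = √4274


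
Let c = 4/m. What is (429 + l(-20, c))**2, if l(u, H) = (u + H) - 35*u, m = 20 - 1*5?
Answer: 276856321/225 ≈ 1.2305e+6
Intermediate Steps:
m = 15 (m = 20 - 5 = 15)
c = 4/15 ≈ 0.26667
l(u, H) = H - 34*u (l(u, H) = (H + u) - 35*u = H - 34*u)
(429 + l(-20, c))**2 = (429 + (4/15 - 34*(-20)))**2 = (429 + (4/15 + 680))**2 = (429 + 10204/15)**2 = (16639/15)**2 = 276856321/225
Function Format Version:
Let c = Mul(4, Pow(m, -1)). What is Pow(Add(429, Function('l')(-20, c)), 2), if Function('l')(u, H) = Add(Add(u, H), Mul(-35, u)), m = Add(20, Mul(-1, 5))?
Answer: Rational(276856321, 225) ≈ 1.2305e+6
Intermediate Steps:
m = 15 (m = Add(20, -5) = 15)
c = Rational(4, 15) (c = Mul(4, Pow(15, -1)) = Mul(4, Rational(1, 15)) = Rational(4, 15) ≈ 0.26667)
Function('l')(u, H) = Add(H, Mul(-34, u)) (Function('l')(u, H) = Add(Add(H, u), Mul(-35, u)) = Add(H, Mul(-34, u)))
Pow(Add(429, Function('l')(-20, c)), 2) = Pow(Add(429, Add(Rational(4, 15), Mul(-34, -20))), 2) = Pow(Add(429, Add(Rational(4, 15), 680)), 2) = Pow(Add(429, Rational(10204, 15)), 2) = Pow(Rational(16639, 15), 2) = Rational(276856321, 225)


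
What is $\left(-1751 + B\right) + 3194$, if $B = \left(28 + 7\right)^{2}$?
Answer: $2668$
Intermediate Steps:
$B = 1225$ ($B = 35^{2} = 1225$)
$\left(-1751 + B\right) + 3194 = \left(-1751 + 1225\right) + 3194 = -526 + 3194 = 2668$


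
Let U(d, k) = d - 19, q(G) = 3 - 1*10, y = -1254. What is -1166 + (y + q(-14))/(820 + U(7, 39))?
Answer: -943389/808 ≈ -1167.6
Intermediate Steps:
q(G) = -7 (q(G) = 3 - 10 = -7)
U(d, k) = -19 + d
-1166 + (y + q(-14))/(820 + U(7, 39)) = -1166 + (-1254 - 7)/(820 + (-19 + 7)) = -1166 - 1261/(820 - 12) = -1166 - 1261/808 = -943389/808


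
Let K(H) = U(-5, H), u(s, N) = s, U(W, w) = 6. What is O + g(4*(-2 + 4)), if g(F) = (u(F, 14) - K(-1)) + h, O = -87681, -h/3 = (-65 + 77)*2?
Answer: -87751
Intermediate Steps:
K(H) = 6
h = -72 (h = -3*(-65 + 77)*2 = -36*2 = -3*24 = -72)
g(F) = -78 + F (g(F) = (F - 1*6) - 72 = (F - 6) - 72 = (-6 + F) - 72 = -78 + F)
O + g(4*(-2 + 4)) = -87681 + (-78 + 4*(-2 + 4)) = -87681 + (-78 + 4*2) = -87681 + (-78 + 8) = -87681 - 70 = -87751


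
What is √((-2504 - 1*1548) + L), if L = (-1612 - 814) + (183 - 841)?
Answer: 4*I*√446 ≈ 84.475*I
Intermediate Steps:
L = -3084 (L = -2426 - 658 = -3084)
√((-2504 - 1*1548) + L) = √((-2504 - 1*1548) - 3084) = √((-2504 - 1548) - 3084) = √(-4052 - 3084) = √(-7136) = 4*I*√446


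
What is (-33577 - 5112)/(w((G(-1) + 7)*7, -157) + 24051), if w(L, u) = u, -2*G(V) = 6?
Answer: -38689/23894 ≈ -1.6192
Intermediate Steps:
G(V) = -3 (G(V) = -½*6 = -3)
(-33577 - 5112)/(w((G(-1) + 7)*7, -157) + 24051) = (-33577 - 5112)/(-157 + 24051) = -38689/23894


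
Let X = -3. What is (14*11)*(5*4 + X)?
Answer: 2618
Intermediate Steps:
(14*11)*(5*4 + X) = (14*11)*(5*4 - 3) = 154*(20 - 3) = 154*17 = 2618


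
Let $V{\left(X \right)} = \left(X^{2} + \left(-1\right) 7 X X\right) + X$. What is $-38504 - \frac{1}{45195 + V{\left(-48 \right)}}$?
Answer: $- \frac{1206060793}{31323} \approx -38504.0$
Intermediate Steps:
$V{\left(X \right)} = X - 6 X^{2}$ ($V{\left(X \right)} = \left(X^{2} + - 7 X X\right) + X = \left(X^{2} - 7 X^{2}\right) + X = - 6 X^{2} + X = X - 6 X^{2}$)
$-38504 - \frac{1}{45195 + V{\left(-48 \right)}} = -38504 - \frac{1}{45195 - 48 \left(1 - -288\right)} = -38504 - \frac{1}{45195 - 48 \left(1 + 288\right)} = -38504 - \frac{1}{45195 - 13872} = -38504 - \frac{1}{31323} = - \frac{1206060793}{31323}$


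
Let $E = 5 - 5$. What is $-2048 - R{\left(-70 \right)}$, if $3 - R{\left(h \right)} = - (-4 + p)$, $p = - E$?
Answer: $-2047$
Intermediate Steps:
$E = 0$ ($E = 5 - 5 = 0$)
$p = 0$ ($p = \left(-1\right) 0 = 0$)
$R{\left(h \right)} = -1$ ($R{\left(h \right)} = 3 - - (-4 + 0) = 3 - \left(-1\right) \left(-4\right) = 3 - 4 = -1$)
$-2048 - R{\left(-70 \right)} = -2048 - -1 = -2048 + 1 = -2047$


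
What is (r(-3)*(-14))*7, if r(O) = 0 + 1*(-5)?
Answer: 490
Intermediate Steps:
r(O) = -5 (r(O) = 0 - 5 = -5)
(r(-3)*(-14))*7 = -5*(-14)*7 = 70*7 = 490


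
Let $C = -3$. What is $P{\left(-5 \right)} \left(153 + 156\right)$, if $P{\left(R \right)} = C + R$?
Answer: $-2472$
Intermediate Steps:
$P{\left(R \right)} = -3 + R$
$P{\left(-5 \right)} \left(153 + 156\right) = \left(-3 - 5\right) \left(153 + 156\right) = \left(-8\right) 309 = -2472$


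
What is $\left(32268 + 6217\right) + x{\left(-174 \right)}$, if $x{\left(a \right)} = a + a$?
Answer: $38137$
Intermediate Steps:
$x{\left(a \right)} = 2 a$
$\left(32268 + 6217\right) + x{\left(-174 \right)} = \left(32268 + 6217\right) + 2 \left(-174\right) = 38485 - 348 = 38137$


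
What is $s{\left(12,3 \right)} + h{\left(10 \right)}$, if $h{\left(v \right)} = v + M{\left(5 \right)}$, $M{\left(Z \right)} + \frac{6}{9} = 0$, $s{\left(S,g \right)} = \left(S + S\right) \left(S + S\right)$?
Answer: $\frac{1756}{3} \approx 585.33$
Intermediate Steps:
$s{\left(S,g \right)} = 4 S^{2}$ ($s{\left(S,g \right)} = 2 S 2 S = 4 S^{2}$)
$M{\left(Z \right)} = - \frac{2}{3}$ ($M{\left(Z \right)} = - \frac{2}{3} + 0 = - \frac{2}{3}$)
$h{\left(v \right)} = - \frac{2}{3} + v$ ($h{\left(v \right)} = v - \frac{2}{3} = - \frac{2}{3} + v$)
$s{\left(12,3 \right)} + h{\left(10 \right)} = 4 \cdot 12^{2} + \left(- \frac{2}{3} + 10\right) = 4 \cdot 144 + \frac{28}{3} = 576 + \frac{28}{3} = \frac{1756}{3}$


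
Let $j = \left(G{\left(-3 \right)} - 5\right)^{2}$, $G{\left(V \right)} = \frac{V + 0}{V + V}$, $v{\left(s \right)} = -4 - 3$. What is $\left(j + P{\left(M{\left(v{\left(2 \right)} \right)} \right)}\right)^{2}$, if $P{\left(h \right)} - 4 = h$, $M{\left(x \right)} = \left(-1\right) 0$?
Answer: $\frac{9409}{16} \approx 588.06$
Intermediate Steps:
$v{\left(s \right)} = -7$
$G{\left(V \right)} = \frac{1}{2}$ ($G{\left(V \right)} = \frac{V}{2 V} = V \frac{1}{2 V} = \frac{1}{2}$)
$M{\left(x \right)} = 0$
$P{\left(h \right)} = 4 + h$
$j = \frac{81}{4}$ ($j = \left(\frac{1}{2} - 5\right)^{2} = \left(- \frac{9}{2}\right)^{2} = \frac{81}{4} \approx 20.25$)
$\left(j + P{\left(M{\left(v{\left(2 \right)} \right)} \right)}\right)^{2} = \left(\frac{81}{4} + \left(4 + 0\right)\right)^{2} = \left(\frac{81}{4} + 4\right)^{2} = \left(\frac{97}{4}\right)^{2} = \frac{9409}{16}$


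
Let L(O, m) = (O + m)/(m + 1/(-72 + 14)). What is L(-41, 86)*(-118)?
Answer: -307980/4987 ≈ -61.757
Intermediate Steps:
L(O, m) = (O + m)/(-1/58 + m) (L(O, m) = (O + m)/(m + 1/(-58)) = (O + m)/(m - 1/58) = (O + m)/(-1/58 + m))
L(-41, 86)*(-118) = (58*(-41 + 86)/(-1 + 58*86))*(-118) = (58*45/(-1 + 4988))*(-118) = (58*45/4987)*(-118) = (58*(1/4987)*45)*(-118) = (2610/4987)*(-118) = -307980/4987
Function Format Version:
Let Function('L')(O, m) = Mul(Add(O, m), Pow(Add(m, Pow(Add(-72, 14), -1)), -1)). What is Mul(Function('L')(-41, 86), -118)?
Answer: Rational(-307980, 4987) ≈ -61.757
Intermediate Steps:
Function('L')(O, m) = Mul(Pow(Add(Rational(-1, 58), m), -1), Add(O, m)) (Function('L')(O, m) = Mul(Add(O, m), Pow(Add(m, Pow(-58, -1)), -1)) = Mul(Add(O, m), Pow(Add(m, Rational(-1, 58)), -1)) = Mul(Add(O, m), Pow(Add(Rational(-1, 58), m), -1)) = Mul(Pow(Add(Rational(-1, 58), m), -1), Add(O, m)))
Mul(Function('L')(-41, 86), -118) = Mul(Mul(58, Pow(Add(-1, Mul(58, 86)), -1), Add(-41, 86)), -118) = Mul(Mul(58, Pow(Add(-1, 4988), -1), 45), -118) = Mul(Mul(58, Pow(4987, -1), 45), -118) = Mul(Mul(58, Rational(1, 4987), 45), -118) = Mul(Rational(2610, 4987), -118) = Rational(-307980, 4987)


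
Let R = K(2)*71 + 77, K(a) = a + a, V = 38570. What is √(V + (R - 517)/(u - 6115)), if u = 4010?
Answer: √170904962630/2105 ≈ 196.39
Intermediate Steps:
K(a) = 2*a
R = 361 (R = (2*2)*71 + 77 = 4*71 + 77 = 284 + 77 = 361)
√(V + (R - 517)/(u - 6115)) = √(38570 + (361 - 517)/(4010 - 6115)) = √(38570 - 156/(-2105)) = √(38570 - 156*(-1/2105)) = √(38570 + 156/2105) = √(81190006/2105) = √170904962630/2105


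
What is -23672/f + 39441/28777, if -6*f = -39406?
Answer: -1266521409/566993231 ≈ -2.2337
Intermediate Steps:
f = 19703/3 (f = -⅙*(-39406) = 19703/3 ≈ 6567.7)
-23672/f + 39441/28777 = -23672/19703/3 + 39441/28777 = -23672*3/19703 + 39441*(1/28777) = -71016/19703 + 39441/28777 = -1266521409/566993231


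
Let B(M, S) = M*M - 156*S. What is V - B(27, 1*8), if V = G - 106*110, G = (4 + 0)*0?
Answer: -11141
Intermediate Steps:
G = 0 (G = 4*0 = 0)
B(M, S) = M² - 156*S
V = -11660 (V = 0 - 106*110 = 0 - 11660 = -11660)
V - B(27, 1*8) = -11660 - (27² - 156*8) = -11660 - (729 - 156*8) = -11660 - (729 - 1248) = -11660 - 1*(-519) = -11660 + 519 = -11141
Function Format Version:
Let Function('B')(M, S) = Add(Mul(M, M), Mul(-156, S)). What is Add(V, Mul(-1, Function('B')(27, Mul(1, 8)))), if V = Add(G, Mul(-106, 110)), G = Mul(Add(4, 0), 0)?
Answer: -11141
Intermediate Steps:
G = 0 (G = Mul(4, 0) = 0)
Function('B')(M, S) = Add(Pow(M, 2), Mul(-156, S))
V = -11660 (V = Add(0, Mul(-106, 110)) = Add(0, -11660) = -11660)
Add(V, Mul(-1, Function('B')(27, Mul(1, 8)))) = Add(-11660, Mul(-1, Add(Pow(27, 2), Mul(-156, Mul(1, 8))))) = Add(-11660, Mul(-1, Add(729, Mul(-156, 8)))) = Add(-11660, Mul(-1, Add(729, -1248))) = Add(-11660, Mul(-1, -519)) = Add(-11660, 519) = -11141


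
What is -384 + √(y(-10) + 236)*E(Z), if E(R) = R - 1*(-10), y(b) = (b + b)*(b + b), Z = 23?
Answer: -384 + 66*√159 ≈ 448.23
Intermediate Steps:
y(b) = 4*b² (y(b) = (2*b)*(2*b) = 4*b²)
E(R) = 10 + R (E(R) = R + 10 = 10 + R)
-384 + √(y(-10) + 236)*E(Z) = -384 + √(4*(-10)² + 236)*(10 + 23) = -384 + √(4*100 + 236)*33 = -384 + √(400 + 236)*33 = -384 + √636*33 = -384 + (2*√159)*33 = -384 + 66*√159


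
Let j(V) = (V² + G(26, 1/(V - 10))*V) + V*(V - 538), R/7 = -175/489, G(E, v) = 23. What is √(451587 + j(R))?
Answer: 2*√27073858538/489 ≈ 672.97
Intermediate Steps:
R = -1225/489 (R = 7*(-175/489) = -1225/489 ≈ -2.5051)
j(V) = V² + 23*V + V*(-538 + V) (j(V) = (V² + 23*V) + V*(V - 538) = (V² + 23*V) + V*(-538 + V) = V² + 23*V + V*(-538 + V))
√(451587 + j(R)) = √(451587 - 1225*(-515 + 2*(-1225/489))/489) = √(451587 - 1225*(-515 - 2450/489)/489) = √(451587 - 1225/489*(-254285/489)) = √(451587 + 311499125/239121) = √(108295434152/239121) = 2*√27073858538/489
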